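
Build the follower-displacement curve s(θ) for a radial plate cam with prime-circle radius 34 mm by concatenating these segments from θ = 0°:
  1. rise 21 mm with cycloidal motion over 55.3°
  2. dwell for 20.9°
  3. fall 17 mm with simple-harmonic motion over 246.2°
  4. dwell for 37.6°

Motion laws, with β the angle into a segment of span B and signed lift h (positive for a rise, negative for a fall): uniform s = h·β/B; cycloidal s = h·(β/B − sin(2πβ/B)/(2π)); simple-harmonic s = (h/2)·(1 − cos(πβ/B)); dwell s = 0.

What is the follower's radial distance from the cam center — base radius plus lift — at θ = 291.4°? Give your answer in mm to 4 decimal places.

seg 1 [0°–55.3°] cycloidal, h=21: full span → s += 21 → s = 21.0000
seg 2 [55.3°–76.2°] dwell: s stays 21.0000
seg 3 [76.2°–322.4°] simple-harmonic, h=-17: θ=291.4° here. β=215.2, B=246.2. -17/2·(1 − cos(π·0.8741)) = -16.3436 → s = 4.6564
radial distance = base radius + s = 34 + 4.6564 = 38.6564

38.6564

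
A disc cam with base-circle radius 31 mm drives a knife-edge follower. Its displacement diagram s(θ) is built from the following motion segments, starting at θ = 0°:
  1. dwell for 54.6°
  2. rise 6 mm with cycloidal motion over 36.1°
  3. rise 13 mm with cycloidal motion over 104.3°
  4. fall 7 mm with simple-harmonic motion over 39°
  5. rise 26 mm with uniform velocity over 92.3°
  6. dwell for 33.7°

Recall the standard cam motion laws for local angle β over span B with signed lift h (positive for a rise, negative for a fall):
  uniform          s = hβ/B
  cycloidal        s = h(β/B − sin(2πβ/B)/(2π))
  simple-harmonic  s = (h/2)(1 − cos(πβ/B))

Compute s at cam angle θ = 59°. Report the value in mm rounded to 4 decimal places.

seg 1 [0°–54.6°] dwell: s stays 0.0000
seg 2 [54.6°–90.7°] cycloidal, h=6: θ=59° here. β=4.4, B=36.1. 6·(0.1219 − sin(2π·0.1219)/(2π)) = 0.0694 → s = 0.0694

0.0694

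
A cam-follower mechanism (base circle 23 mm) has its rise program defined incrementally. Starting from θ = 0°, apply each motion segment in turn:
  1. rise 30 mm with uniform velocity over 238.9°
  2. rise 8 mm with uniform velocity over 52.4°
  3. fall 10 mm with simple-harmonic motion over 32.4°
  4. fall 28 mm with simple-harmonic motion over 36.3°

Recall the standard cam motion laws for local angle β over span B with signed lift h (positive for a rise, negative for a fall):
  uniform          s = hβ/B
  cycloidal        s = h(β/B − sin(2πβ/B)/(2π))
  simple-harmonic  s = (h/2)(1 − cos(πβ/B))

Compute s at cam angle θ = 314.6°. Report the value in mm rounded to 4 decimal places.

seg 1 [0°–238.9°] uniform, h=30: full span → s += 30 → s = 30.0000
seg 2 [238.9°–291.3°] uniform, h=8: full span → s += 8 → s = 38.0000
seg 3 [291.3°–323.7°] simple-harmonic, h=-10: θ=314.6° here. β=23.3, B=32.4. -10/2·(1 − cos(π·0.7191)) = -8.1766 → s = 29.8234

29.8234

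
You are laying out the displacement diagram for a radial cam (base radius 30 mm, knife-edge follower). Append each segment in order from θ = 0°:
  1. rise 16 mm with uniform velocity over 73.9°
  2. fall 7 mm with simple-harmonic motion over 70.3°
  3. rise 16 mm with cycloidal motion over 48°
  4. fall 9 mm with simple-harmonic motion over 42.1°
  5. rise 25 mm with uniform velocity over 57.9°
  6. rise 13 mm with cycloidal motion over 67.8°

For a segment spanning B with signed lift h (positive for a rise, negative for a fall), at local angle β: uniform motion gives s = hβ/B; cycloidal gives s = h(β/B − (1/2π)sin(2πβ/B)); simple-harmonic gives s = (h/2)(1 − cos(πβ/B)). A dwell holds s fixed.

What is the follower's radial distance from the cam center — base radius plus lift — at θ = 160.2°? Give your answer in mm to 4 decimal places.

seg 1 [0°–73.9°] uniform, h=16: full span → s += 16 → s = 16.0000
seg 2 [73.9°–144.2°] simple-harmonic, h=-7: full span → s += -7 → s = 9.0000
seg 3 [144.2°–192.2°] cycloidal, h=16: θ=160.2° here. β=16, B=48. 16·(0.3333 − sin(2π·0.3333)/(2π)) = 3.1280 → s = 12.1280
radial distance = base radius + s = 30 + 12.1280 = 42.1280

42.1280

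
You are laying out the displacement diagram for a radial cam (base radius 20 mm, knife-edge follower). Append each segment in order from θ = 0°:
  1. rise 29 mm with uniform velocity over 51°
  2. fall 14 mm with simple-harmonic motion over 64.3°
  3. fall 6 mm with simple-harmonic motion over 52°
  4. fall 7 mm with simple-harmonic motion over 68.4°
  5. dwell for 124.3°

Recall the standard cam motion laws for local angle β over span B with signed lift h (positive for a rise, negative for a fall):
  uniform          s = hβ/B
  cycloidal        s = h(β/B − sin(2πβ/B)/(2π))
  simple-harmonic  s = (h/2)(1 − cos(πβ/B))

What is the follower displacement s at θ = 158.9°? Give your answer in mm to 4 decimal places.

seg 1 [0°–51°] uniform, h=29: full span → s += 29 → s = 29.0000
seg 2 [51°–115.3°] simple-harmonic, h=-14: full span → s += -14 → s = 15.0000
seg 3 [115.3°–167.3°] simple-harmonic, h=-6: θ=158.9° here. β=43.6, B=52. -6/2·(1 − cos(π·0.8385)) = -5.6219 → s = 9.3781

9.3781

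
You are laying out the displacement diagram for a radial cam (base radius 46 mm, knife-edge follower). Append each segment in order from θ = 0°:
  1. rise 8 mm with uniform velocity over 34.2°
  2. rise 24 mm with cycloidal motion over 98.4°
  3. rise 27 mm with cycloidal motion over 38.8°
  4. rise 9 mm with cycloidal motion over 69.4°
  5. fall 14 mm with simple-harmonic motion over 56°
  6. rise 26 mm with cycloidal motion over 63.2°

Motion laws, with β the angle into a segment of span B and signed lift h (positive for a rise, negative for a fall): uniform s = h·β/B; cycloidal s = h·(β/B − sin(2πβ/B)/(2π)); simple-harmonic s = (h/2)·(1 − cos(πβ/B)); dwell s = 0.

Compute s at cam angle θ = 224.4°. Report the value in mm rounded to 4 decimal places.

seg 1 [0°–34.2°] uniform, h=8: full span → s += 8 → s = 8.0000
seg 2 [34.2°–132.6°] cycloidal, h=24: full span → s += 24 → s = 32.0000
seg 3 [132.6°–171.4°] cycloidal, h=27: full span → s += 27 → s = 59.0000
seg 4 [171.4°–240.8°] cycloidal, h=9: θ=224.4° here. β=53, B=69.4. 9·(0.7637 − sin(2π·0.7637)/(2π)) = 8.3003 → s = 67.3003

67.3003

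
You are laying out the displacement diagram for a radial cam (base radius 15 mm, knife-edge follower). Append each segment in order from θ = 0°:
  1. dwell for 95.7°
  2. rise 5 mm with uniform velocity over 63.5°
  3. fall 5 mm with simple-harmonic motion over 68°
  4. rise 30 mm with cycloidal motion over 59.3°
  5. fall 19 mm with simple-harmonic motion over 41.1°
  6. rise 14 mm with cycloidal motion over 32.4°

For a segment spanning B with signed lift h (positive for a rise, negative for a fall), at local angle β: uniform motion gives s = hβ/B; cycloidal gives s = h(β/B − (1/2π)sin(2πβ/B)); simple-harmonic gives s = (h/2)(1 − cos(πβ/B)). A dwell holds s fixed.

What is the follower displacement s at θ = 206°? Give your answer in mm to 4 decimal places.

seg 1 [0°–95.7°] dwell: s stays 0.0000
seg 2 [95.7°–159.2°] uniform, h=5: full span → s += 5 → s = 5.0000
seg 3 [159.2°–227.2°] simple-harmonic, h=-5: θ=206° here. β=46.8, B=68. -5/2·(1 − cos(π·0.6882)) = -3.8937 → s = 1.1063

1.1063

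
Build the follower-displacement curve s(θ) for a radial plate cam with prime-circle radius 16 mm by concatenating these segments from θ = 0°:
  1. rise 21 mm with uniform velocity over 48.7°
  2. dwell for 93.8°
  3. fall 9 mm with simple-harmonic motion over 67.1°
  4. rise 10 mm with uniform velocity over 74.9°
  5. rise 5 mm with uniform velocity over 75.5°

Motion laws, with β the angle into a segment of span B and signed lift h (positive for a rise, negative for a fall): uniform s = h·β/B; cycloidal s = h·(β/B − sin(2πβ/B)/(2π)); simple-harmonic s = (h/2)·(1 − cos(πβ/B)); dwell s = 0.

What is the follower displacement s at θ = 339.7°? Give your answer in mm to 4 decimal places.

seg 1 [0°–48.7°] uniform, h=21: full span → s += 21 → s = 21.0000
seg 2 [48.7°–142.5°] dwell: s stays 21.0000
seg 3 [142.5°–209.6°] simple-harmonic, h=-9: full span → s += -9 → s = 12.0000
seg 4 [209.6°–284.5°] uniform, h=10: full span → s += 10 → s = 22.0000
seg 5 [284.5°–360°] uniform, h=5: θ=339.7° here. β=55.2, B=75.5. 5·55.2/75.5 = 3.6556 → s = 25.6556

25.6556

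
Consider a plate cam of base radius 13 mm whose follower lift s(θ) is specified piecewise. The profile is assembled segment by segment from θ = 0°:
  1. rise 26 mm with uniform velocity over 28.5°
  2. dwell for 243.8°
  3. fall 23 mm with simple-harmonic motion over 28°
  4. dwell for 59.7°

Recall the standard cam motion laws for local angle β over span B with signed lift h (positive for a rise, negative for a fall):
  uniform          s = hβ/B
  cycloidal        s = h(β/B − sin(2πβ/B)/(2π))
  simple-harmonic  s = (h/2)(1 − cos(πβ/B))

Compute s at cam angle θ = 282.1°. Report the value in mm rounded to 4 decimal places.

seg 1 [0°–28.5°] uniform, h=26: full span → s += 26 → s = 26.0000
seg 2 [28.5°–272.3°] dwell: s stays 26.0000
seg 3 [272.3°–300.3°] simple-harmonic, h=-23: θ=282.1° here. β=9.8, B=28. -23/2·(1 − cos(π·0.3500)) = -6.2791 → s = 19.7209

19.7209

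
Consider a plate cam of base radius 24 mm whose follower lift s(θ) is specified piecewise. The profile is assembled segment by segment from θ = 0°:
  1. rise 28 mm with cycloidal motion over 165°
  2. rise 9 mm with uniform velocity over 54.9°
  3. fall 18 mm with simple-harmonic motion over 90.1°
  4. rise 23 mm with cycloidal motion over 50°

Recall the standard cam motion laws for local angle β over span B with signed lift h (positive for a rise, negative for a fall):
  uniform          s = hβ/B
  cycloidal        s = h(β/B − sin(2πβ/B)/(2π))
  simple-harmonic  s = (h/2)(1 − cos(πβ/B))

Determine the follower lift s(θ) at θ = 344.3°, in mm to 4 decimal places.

seg 1 [0°–165°] cycloidal, h=28: full span → s += 28 → s = 28.0000
seg 2 [165°–219.9°] uniform, h=9: full span → s += 9 → s = 37.0000
seg 3 [219.9°–310°] simple-harmonic, h=-18: full span → s += -18 → s = 19.0000
seg 4 [310°–360°] cycloidal, h=23: θ=344.3° here. β=34.3, B=50. 23·(0.6860 − sin(2π·0.6860)/(2π)) = 19.1466 → s = 38.1466

38.1466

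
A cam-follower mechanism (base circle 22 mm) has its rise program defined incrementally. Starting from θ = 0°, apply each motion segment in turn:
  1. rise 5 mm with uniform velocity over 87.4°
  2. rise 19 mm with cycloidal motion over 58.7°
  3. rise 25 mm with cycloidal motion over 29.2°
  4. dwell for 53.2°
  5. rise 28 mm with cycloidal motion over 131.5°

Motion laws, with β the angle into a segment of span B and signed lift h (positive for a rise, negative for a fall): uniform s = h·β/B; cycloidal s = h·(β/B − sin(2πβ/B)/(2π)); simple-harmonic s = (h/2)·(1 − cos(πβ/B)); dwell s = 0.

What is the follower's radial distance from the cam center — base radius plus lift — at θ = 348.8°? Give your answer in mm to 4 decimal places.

seg 1 [0°–87.4°] uniform, h=5: full span → s += 5 → s = 5.0000
seg 2 [87.4°–146.1°] cycloidal, h=19: full span → s += 19 → s = 24.0000
seg 3 [146.1°–175.3°] cycloidal, h=25: full span → s += 25 → s = 49.0000
seg 4 [175.3°–228.5°] dwell: s stays 49.0000
seg 5 [228.5°–360°] cycloidal, h=28: θ=348.8° here. β=120.3, B=131.5. 28·(0.9148 − sin(2π·0.9148)/(2π)) = 27.8878 → s = 76.8878
radial distance = base radius + s = 22 + 76.8878 = 98.8878

98.8878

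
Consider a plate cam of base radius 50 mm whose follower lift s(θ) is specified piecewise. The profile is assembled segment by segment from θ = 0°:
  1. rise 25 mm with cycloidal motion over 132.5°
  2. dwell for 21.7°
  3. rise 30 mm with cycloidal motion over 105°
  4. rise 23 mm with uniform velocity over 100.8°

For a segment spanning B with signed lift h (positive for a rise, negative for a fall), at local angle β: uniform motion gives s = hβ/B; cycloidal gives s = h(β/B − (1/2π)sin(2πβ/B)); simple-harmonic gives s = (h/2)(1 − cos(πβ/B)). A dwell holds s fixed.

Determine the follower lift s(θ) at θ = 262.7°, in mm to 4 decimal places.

seg 1 [0°–132.5°] cycloidal, h=25: full span → s += 25 → s = 25.0000
seg 2 [132.5°–154.2°] dwell: s stays 25.0000
seg 3 [154.2°–259.2°] cycloidal, h=30: full span → s += 30 → s = 55.0000
seg 4 [259.2°–360°] uniform, h=23: θ=262.7° here. β=3.5, B=100.8. 23·3.5/100.8 = 0.7986 → s = 55.7986

55.7986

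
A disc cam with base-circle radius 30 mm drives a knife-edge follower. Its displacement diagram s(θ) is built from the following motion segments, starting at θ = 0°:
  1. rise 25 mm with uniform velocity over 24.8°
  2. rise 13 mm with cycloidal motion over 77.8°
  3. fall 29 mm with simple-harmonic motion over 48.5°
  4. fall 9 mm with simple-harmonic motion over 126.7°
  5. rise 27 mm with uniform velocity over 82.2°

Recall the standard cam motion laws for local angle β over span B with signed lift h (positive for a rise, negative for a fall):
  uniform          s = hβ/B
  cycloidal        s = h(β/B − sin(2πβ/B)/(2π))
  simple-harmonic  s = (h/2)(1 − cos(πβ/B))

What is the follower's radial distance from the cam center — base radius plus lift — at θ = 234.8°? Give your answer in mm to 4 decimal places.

seg 1 [0°–24.8°] uniform, h=25: full span → s += 25 → s = 25.0000
seg 2 [24.8°–102.6°] cycloidal, h=13: full span → s += 13 → s = 38.0000
seg 3 [102.6°–151.1°] simple-harmonic, h=-29: full span → s += -29 → s = 9.0000
seg 4 [151.1°–277.8°] simple-harmonic, h=-9: θ=234.8° here. β=83.7, B=126.7. -9/2·(1 − cos(π·0.6606)) = -6.6755 → s = 2.3245
radial distance = base radius + s = 30 + 2.3245 = 32.3245

32.3245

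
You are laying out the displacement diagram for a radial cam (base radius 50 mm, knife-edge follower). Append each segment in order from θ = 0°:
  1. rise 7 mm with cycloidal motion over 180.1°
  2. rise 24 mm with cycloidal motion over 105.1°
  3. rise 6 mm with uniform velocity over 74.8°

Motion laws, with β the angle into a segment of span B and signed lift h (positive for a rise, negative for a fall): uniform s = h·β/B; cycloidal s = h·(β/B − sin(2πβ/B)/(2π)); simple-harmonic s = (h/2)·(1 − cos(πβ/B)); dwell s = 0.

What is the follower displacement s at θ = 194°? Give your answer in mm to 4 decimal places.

seg 1 [0°–180.1°] cycloidal, h=7: full span → s += 7 → s = 7.0000
seg 2 [180.1°–285.2°] cycloidal, h=24: θ=194° here. β=13.9, B=105.1. 24·(0.1323 − sin(2π·0.1323)/(2π)) = 0.3529 → s = 7.3529

7.3529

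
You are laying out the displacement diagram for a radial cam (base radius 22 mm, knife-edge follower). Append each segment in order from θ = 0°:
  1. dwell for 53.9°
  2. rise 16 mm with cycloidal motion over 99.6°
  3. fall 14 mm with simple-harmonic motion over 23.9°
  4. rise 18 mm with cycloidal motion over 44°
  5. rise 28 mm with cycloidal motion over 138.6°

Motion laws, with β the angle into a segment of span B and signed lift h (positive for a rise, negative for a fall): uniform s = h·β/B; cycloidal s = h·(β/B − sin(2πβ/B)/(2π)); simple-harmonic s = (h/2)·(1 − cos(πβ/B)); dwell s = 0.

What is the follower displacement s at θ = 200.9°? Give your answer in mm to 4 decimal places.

seg 1 [0°–53.9°] dwell: s stays 0.0000
seg 2 [53.9°–153.5°] cycloidal, h=16: full span → s += 16 → s = 16.0000
seg 3 [153.5°–177.4°] simple-harmonic, h=-14: full span → s += -14 → s = 2.0000
seg 4 [177.4°–221.4°] cycloidal, h=18: θ=200.9° here. β=23.5, B=44. 18·(0.5341 − sin(2π·0.5341)/(2π)) = 10.2226 → s = 12.2226

12.2226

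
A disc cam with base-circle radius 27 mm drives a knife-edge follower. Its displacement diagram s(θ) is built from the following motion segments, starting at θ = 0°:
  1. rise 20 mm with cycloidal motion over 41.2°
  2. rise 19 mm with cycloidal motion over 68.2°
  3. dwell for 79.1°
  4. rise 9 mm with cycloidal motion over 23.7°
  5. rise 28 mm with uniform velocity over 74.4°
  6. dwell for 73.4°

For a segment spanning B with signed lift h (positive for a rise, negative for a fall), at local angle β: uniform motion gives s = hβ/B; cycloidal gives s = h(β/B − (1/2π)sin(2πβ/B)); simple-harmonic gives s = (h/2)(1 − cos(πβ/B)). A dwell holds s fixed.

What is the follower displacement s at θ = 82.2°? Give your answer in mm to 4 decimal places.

seg 1 [0°–41.2°] cycloidal, h=20: full span → s += 20 → s = 20.0000
seg 2 [41.2°–109.4°] cycloidal, h=19: θ=82.2° here. β=41, B=68.2. 19·(0.6012 − sin(2π·0.6012)/(2π)) = 13.2177 → s = 33.2177

33.2177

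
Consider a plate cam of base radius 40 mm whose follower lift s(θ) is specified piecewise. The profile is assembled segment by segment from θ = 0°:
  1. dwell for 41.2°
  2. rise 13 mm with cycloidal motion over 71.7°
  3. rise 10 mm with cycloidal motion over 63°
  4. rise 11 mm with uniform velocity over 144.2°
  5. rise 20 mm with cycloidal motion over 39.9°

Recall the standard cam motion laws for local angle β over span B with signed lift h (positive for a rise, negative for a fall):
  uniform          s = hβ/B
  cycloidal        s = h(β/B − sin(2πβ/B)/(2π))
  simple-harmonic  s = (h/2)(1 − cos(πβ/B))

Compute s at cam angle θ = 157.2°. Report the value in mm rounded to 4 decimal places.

seg 1 [0°–41.2°] dwell: s stays 0.0000
seg 2 [41.2°–112.9°] cycloidal, h=13: full span → s += 13 → s = 13.0000
seg 3 [112.9°–175.9°] cycloidal, h=10: θ=157.2° here. β=44.3, B=63. 10·(0.7032 − sin(2π·0.7032)/(2π)) = 8.5549 → s = 21.5549

21.5549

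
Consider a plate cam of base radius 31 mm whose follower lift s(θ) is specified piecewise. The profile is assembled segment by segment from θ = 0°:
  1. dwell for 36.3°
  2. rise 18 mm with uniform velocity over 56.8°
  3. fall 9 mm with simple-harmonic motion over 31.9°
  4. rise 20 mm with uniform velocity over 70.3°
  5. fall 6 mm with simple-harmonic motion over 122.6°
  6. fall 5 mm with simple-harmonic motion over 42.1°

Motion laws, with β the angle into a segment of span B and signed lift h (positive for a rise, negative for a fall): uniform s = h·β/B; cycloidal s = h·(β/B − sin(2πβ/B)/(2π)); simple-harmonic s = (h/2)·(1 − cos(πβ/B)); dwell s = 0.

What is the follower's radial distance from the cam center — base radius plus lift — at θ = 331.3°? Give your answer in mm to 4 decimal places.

seg 1 [0°–36.3°] dwell: s stays 0.0000
seg 2 [36.3°–93.1°] uniform, h=18: full span → s += 18 → s = 18.0000
seg 3 [93.1°–125°] simple-harmonic, h=-9: full span → s += -9 → s = 9.0000
seg 4 [125°–195.3°] uniform, h=20: full span → s += 20 → s = 29.0000
seg 5 [195.3°–317.9°] simple-harmonic, h=-6: full span → s += -6 → s = 23.0000
seg 6 [317.9°–360°] simple-harmonic, h=-5: θ=331.3° here. β=13.4, B=42.1. -5/2·(1 − cos(π·0.3183)) = -1.1491 → s = 21.8509
radial distance = base radius + s = 31 + 21.8509 = 52.8509

52.8509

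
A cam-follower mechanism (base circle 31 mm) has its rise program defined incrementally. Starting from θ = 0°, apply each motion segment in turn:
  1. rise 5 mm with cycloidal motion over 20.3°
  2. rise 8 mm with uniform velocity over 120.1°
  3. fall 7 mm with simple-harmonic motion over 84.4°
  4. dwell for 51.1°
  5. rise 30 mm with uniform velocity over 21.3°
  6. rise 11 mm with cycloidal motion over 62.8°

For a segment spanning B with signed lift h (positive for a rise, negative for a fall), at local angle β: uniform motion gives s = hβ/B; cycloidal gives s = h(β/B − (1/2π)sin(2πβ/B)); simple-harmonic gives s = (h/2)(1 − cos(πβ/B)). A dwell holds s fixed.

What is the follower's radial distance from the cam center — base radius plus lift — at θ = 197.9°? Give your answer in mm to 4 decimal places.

seg 1 [0°–20.3°] cycloidal, h=5: full span → s += 5 → s = 5.0000
seg 2 [20.3°–140.4°] uniform, h=8: full span → s += 8 → s = 13.0000
seg 3 [140.4°–224.8°] simple-harmonic, h=-7: θ=197.9° here. β=57.5, B=84.4. -7/2·(1 − cos(π·0.6813)) = -5.3873 → s = 7.6127
radial distance = base radius + s = 31 + 7.6127 = 38.6127

38.6127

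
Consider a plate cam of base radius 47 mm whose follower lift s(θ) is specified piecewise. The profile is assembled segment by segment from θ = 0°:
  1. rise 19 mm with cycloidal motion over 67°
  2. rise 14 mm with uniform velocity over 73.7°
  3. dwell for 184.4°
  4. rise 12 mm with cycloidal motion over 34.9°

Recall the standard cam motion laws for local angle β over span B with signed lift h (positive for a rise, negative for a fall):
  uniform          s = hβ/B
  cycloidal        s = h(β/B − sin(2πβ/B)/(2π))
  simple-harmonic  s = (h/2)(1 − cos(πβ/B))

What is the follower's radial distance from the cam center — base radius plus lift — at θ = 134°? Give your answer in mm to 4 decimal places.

seg 1 [0°–67°] cycloidal, h=19: full span → s += 19 → s = 19.0000
seg 2 [67°–140.7°] uniform, h=14: θ=134° here. β=67, B=73.7. 14·67/73.7 = 12.7273 → s = 31.7273
radial distance = base radius + s = 47 + 31.7273 = 78.7273

78.7273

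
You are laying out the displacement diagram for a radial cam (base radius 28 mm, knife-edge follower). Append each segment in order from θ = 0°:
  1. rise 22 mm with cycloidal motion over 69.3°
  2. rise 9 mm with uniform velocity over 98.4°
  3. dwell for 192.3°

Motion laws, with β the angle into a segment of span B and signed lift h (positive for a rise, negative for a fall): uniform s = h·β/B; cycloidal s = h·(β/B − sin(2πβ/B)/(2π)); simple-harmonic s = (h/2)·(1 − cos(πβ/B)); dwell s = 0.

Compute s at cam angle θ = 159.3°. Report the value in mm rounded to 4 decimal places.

seg 1 [0°–69.3°] cycloidal, h=22: full span → s += 22 → s = 22.0000
seg 2 [69.3°–167.7°] uniform, h=9: θ=159.3° here. β=90, B=98.4. 9·90/98.4 = 8.2317 → s = 30.2317

30.2317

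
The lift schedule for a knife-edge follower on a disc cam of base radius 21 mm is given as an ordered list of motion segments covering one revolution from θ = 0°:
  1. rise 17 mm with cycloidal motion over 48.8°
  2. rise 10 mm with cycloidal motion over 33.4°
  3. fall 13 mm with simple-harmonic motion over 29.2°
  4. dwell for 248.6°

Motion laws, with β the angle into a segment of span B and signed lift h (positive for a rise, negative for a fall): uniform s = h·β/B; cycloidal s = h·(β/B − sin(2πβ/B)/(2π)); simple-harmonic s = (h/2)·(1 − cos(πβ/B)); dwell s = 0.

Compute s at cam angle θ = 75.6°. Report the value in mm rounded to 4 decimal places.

seg 1 [0°–48.8°] cycloidal, h=17: full span → s += 17 → s = 17.0000
seg 2 [48.8°–82.2°] cycloidal, h=10: θ=75.6° here. β=26.8, B=33.4. 10·(0.8024 − sin(2π·0.8024)/(2π)) = 9.5300 → s = 26.5300

26.5300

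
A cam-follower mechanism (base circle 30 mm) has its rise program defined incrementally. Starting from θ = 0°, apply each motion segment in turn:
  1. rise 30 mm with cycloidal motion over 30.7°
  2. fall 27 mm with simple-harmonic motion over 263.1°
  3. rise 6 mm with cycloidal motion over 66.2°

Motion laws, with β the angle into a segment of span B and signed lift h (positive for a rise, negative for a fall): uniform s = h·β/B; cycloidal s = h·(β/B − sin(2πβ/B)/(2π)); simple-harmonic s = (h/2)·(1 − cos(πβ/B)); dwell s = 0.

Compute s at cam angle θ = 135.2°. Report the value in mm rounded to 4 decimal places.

seg 1 [0°–30.7°] cycloidal, h=30: full span → s += 30 → s = 30.0000
seg 2 [30.7°–293.8°] simple-harmonic, h=-27: θ=135.2° here. β=104.5, B=263.1. -27/2·(1 − cos(π·0.3972)) = -9.2150 → s = 20.7850

20.7850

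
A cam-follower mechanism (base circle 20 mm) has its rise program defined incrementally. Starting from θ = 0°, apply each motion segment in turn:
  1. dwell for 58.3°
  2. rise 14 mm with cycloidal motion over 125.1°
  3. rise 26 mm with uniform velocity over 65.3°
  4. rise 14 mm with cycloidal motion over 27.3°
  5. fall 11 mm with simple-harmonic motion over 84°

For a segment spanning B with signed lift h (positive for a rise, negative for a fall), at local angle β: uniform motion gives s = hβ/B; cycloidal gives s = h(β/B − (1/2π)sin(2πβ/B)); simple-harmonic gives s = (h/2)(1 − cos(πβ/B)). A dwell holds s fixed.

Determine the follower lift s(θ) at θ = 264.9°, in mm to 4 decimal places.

seg 1 [0°–58.3°] dwell: s stays 0.0000
seg 2 [58.3°–183.4°] cycloidal, h=14: full span → s += 14 → s = 14.0000
seg 3 [183.4°–248.7°] uniform, h=26: full span → s += 26 → s = 40.0000
seg 4 [248.7°–276°] cycloidal, h=14: θ=264.9° here. β=16.2, B=27.3. 14·(0.5934 − sin(2π·0.5934)/(2π)) = 9.5416 → s = 49.5416

49.5416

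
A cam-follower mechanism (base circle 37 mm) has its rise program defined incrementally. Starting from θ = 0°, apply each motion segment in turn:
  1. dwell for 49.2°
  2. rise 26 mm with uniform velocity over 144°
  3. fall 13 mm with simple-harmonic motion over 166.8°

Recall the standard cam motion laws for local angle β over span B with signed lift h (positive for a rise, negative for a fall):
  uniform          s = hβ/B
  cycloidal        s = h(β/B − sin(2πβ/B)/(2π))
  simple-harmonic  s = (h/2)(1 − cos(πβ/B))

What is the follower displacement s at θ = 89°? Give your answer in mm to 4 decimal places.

seg 1 [0°–49.2°] dwell: s stays 0.0000
seg 2 [49.2°–193.2°] uniform, h=26: θ=89° here. β=39.8, B=144. 26·39.8/144 = 7.1861 → s = 7.1861

7.1861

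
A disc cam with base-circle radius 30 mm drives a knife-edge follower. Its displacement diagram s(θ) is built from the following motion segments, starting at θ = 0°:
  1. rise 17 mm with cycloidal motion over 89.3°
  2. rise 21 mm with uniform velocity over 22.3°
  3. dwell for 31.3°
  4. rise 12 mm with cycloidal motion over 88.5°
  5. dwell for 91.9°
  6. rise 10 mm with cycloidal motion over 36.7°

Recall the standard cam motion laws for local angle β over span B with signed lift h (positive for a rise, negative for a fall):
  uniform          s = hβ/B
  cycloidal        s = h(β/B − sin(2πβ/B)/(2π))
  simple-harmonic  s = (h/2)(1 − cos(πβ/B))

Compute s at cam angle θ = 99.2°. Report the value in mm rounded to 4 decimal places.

seg 1 [0°–89.3°] cycloidal, h=17: full span → s += 17 → s = 17.0000
seg 2 [89.3°–111.6°] uniform, h=21: θ=99.2° here. β=9.9, B=22.3. 21·9.9/22.3 = 9.3229 → s = 26.3229

26.3229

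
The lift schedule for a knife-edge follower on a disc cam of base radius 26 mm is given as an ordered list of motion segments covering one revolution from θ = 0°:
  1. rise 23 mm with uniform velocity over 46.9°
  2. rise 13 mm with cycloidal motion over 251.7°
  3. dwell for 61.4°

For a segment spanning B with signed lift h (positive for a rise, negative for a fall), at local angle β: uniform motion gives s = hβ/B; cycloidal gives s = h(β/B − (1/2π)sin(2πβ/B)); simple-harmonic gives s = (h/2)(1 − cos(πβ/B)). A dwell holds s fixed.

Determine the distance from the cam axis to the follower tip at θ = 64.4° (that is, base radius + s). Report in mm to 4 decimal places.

seg 1 [0°–46.9°] uniform, h=23: full span → s += 23 → s = 23.0000
seg 2 [46.9°–298.6°] cycloidal, h=13: θ=64.4° here. β=17.5, B=251.7. 13·(0.0695 − sin(2π·0.0695)/(2π)) = 0.0285 → s = 23.0285
radial distance = base radius + s = 26 + 23.0285 = 49.0285

49.0285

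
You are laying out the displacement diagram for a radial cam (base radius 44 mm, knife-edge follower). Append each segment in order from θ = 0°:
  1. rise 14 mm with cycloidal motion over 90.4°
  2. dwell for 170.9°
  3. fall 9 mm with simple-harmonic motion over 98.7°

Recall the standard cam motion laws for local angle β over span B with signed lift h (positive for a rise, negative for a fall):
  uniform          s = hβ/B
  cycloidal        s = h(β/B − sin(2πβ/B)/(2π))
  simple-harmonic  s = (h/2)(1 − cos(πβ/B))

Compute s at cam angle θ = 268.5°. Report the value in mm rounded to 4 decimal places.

seg 1 [0°–90.4°] cycloidal, h=14: full span → s += 14 → s = 14.0000
seg 2 [90.4°–261.3°] dwell: s stays 14.0000
seg 3 [261.3°–360°] simple-harmonic, h=-9: θ=268.5° here. β=7.2, B=98.7. -9/2·(1 − cos(π·0.0729)) = -0.1177 → s = 13.8823

13.8823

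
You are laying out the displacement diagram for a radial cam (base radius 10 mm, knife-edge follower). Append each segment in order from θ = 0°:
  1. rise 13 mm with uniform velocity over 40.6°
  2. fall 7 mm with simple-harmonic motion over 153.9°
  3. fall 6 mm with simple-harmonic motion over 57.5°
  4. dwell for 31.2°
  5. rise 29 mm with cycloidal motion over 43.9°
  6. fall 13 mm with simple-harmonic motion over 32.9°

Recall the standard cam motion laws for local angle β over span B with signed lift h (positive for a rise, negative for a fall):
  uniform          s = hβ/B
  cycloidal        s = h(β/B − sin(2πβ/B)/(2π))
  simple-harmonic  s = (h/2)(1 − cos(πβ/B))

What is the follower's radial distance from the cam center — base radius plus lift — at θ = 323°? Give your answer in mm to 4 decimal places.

seg 1 [0°–40.6°] uniform, h=13: full span → s += 13 → s = 13.0000
seg 2 [40.6°–194.5°] simple-harmonic, h=-7: full span → s += -7 → s = 6.0000
seg 3 [194.5°–252°] simple-harmonic, h=-6: full span → s += -6 → s = 0.0000
seg 4 [252°–283.2°] dwell: s stays 0.0000
seg 5 [283.2°–327.1°] cycloidal, h=29: θ=323° here. β=39.8, B=43.9. 29·(0.9066 − sin(2π·0.9066)/(2π)) = 28.8472 → s = 28.8472
radial distance = base radius + s = 10 + 28.8472 = 38.8472

38.8472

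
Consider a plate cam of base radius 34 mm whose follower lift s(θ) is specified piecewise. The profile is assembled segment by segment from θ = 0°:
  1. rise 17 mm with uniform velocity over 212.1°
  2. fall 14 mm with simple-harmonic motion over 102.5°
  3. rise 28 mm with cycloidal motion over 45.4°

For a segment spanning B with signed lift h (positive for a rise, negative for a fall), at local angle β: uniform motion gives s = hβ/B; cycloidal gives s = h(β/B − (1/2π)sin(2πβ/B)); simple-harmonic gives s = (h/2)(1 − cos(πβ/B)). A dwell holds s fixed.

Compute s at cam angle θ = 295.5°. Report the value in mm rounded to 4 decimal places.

seg 1 [0°–212.1°] uniform, h=17: full span → s += 17 → s = 17.0000
seg 2 [212.1°–314.6°] simple-harmonic, h=-14: θ=295.5° here. β=83.4, B=102.5. -14/2·(1 − cos(π·0.8137)) = -12.8344 → s = 4.1656

4.1656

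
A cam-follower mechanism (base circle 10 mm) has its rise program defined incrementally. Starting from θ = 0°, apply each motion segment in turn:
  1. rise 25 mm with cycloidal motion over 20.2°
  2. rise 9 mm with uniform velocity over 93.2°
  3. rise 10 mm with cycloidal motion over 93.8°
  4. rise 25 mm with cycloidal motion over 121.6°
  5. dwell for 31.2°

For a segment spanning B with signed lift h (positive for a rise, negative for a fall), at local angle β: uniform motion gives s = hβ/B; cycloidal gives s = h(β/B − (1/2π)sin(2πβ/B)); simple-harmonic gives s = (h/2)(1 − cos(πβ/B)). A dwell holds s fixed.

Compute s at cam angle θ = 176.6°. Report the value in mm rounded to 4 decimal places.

seg 1 [0°–20.2°] cycloidal, h=25: full span → s += 25 → s = 25.0000
seg 2 [20.2°–113.4°] uniform, h=9: full span → s += 9 → s = 34.0000
seg 3 [113.4°–207.2°] cycloidal, h=10: θ=176.6° here. β=63.2, B=93.8. 10·(0.6738 − sin(2π·0.6738)/(2π)) = 8.1502 → s = 42.1502

42.1502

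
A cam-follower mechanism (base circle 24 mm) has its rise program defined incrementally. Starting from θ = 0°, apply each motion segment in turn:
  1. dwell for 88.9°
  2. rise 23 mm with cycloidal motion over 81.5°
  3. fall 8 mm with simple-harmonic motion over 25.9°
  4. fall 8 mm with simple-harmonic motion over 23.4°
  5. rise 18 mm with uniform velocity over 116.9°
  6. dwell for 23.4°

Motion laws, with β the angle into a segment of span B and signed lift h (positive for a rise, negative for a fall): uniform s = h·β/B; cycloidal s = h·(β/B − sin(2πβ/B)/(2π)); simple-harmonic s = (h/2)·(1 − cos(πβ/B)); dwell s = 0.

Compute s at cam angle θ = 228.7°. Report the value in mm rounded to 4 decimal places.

seg 1 [0°–88.9°] dwell: s stays 0.0000
seg 2 [88.9°–170.4°] cycloidal, h=23: full span → s += 23 → s = 23.0000
seg 3 [170.4°–196.3°] simple-harmonic, h=-8: full span → s += -8 → s = 15.0000
seg 4 [196.3°–219.7°] simple-harmonic, h=-8: full span → s += -8 → s = 7.0000
seg 5 [219.7°–336.6°] uniform, h=18: θ=228.7° here. β=9, B=116.9. 18·9/116.9 = 1.3858 → s = 8.3858

8.3858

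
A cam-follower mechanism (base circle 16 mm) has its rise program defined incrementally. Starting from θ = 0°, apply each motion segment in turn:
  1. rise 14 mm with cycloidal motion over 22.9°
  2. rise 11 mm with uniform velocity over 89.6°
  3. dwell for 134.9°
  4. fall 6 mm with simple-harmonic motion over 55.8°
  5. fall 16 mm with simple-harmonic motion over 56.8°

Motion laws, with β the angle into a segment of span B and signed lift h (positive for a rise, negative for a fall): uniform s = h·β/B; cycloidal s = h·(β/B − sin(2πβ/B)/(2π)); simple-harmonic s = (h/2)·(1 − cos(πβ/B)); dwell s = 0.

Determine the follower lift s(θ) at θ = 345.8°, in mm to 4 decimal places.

seg 1 [0°–22.9°] cycloidal, h=14: full span → s += 14 → s = 14.0000
seg 2 [22.9°–112.5°] uniform, h=11: full span → s += 11 → s = 25.0000
seg 3 [112.5°–247.4°] dwell: s stays 25.0000
seg 4 [247.4°–303.2°] simple-harmonic, h=-6: full span → s += -6 → s = 19.0000
seg 5 [303.2°–360°] simple-harmonic, h=-16: θ=345.8° here. β=42.6, B=56.8. -16/2·(1 − cos(π·0.7500)) = -13.6569 → s = 5.3431

5.3431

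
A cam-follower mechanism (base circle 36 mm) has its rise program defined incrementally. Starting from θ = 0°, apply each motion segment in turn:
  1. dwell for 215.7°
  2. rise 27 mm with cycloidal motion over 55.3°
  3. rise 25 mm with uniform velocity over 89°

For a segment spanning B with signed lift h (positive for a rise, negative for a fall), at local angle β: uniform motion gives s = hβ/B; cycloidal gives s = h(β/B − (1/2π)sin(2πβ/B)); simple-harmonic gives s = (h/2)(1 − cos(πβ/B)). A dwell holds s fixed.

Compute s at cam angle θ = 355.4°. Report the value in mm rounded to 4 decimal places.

seg 1 [0°–215.7°] dwell: s stays 0.0000
seg 2 [215.7°–271°] cycloidal, h=27: full span → s += 27 → s = 27.0000
seg 3 [271°–360°] uniform, h=25: θ=355.4° here. β=84.4, B=89. 25·84.4/89 = 23.7079 → s = 50.7079

50.7079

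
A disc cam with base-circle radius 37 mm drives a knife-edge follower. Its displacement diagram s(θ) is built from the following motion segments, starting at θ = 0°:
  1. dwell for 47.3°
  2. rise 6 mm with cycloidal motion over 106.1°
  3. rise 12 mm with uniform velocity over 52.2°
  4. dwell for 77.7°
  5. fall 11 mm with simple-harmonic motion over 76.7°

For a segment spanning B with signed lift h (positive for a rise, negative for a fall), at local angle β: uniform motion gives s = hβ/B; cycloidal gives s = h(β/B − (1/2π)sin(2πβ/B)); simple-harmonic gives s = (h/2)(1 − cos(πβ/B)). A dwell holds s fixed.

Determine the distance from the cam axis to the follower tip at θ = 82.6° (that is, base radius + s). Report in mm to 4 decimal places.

seg 1 [0°–47.3°] dwell: s stays 0.0000
seg 2 [47.3°–153.4°] cycloidal, h=6: θ=82.6° here. β=35.3, B=106.1. 6·(0.3327 − sin(2π·0.3327)/(2π)) = 1.1674 → s = 1.1674
radial distance = base radius + s = 37 + 1.1674 = 38.1674

38.1674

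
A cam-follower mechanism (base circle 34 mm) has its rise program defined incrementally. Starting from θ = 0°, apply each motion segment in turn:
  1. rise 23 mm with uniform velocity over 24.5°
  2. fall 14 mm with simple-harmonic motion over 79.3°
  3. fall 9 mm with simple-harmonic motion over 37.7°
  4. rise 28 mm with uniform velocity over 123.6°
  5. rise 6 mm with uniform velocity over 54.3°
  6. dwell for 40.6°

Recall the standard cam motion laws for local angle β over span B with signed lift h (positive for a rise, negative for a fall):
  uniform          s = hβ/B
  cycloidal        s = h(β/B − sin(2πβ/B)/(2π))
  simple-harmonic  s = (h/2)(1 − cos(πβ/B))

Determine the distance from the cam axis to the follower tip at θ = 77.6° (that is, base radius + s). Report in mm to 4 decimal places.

seg 1 [0°–24.5°] uniform, h=23: full span → s += 23 → s = 23.0000
seg 2 [24.5°–103.8°] simple-harmonic, h=-14: θ=77.6° here. β=53.1, B=79.3. -14/2·(1 − cos(π·0.6696)) = -10.5559 → s = 12.4441
radial distance = base radius + s = 34 + 12.4441 = 46.4441

46.4441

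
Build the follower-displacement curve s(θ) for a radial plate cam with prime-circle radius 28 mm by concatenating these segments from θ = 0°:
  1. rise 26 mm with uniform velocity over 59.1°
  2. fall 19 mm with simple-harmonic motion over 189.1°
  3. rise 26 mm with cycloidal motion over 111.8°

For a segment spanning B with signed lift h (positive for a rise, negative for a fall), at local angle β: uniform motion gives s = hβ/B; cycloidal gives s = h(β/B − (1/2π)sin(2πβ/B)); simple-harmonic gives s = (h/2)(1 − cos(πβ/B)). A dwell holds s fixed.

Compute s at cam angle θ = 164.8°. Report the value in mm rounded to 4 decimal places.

seg 1 [0°–59.1°] uniform, h=26: full span → s += 26 → s = 26.0000
seg 2 [59.1°–248.2°] simple-harmonic, h=-19: θ=164.8° here. β=105.7, B=189.1. -19/2·(1 − cos(π·0.5590)) = -11.2497 → s = 14.7503

14.7503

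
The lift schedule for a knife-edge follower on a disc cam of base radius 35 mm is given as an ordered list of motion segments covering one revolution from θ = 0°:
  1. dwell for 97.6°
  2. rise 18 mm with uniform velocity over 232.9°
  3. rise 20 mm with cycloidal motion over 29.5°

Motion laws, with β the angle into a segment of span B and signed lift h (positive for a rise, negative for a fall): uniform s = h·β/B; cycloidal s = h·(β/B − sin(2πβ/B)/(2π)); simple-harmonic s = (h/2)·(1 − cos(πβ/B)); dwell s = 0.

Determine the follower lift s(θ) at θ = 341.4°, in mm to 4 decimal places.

seg 1 [0°–97.6°] dwell: s stays 0.0000
seg 2 [97.6°–330.5°] uniform, h=18: full span → s += 18 → s = 18.0000
seg 3 [330.5°–360°] cycloidal, h=20: θ=341.4° here. β=10.9, B=29.5. 20·(0.3695 − sin(2π·0.3695)/(2π)) = 5.0625 → s = 23.0625

23.0625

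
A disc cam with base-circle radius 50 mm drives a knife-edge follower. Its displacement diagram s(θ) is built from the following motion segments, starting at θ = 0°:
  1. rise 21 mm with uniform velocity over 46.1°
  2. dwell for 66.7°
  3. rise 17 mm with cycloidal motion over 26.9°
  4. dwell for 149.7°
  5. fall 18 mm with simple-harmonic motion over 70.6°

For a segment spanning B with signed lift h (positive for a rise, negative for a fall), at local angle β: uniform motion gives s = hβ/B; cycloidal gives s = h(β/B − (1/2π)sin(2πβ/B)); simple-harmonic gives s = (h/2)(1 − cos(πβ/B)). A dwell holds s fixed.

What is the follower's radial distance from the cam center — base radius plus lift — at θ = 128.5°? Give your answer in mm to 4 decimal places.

seg 1 [0°–46.1°] uniform, h=21: full span → s += 21 → s = 21.0000
seg 2 [46.1°–112.8°] dwell: s stays 21.0000
seg 3 [112.8°–139.7°] cycloidal, h=17: θ=128.5° here. β=15.7, B=26.9. 17·(0.5836 − sin(2π·0.5836)/(2π)) = 11.2793 → s = 32.2793
radial distance = base radius + s = 50 + 32.2793 = 82.2793

82.2793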